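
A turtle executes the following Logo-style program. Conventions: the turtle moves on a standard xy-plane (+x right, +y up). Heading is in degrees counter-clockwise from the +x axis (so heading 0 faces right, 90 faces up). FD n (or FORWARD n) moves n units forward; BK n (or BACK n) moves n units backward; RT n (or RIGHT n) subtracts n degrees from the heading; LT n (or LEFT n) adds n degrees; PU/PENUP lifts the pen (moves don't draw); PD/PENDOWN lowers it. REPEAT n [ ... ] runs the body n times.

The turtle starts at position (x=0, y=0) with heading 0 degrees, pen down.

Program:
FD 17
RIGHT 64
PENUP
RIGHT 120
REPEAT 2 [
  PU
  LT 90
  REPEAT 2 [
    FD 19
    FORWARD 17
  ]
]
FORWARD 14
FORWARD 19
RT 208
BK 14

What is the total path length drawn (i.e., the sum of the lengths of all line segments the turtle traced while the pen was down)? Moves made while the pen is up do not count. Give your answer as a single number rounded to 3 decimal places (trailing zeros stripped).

Answer: 17

Derivation:
Executing turtle program step by step:
Start: pos=(0,0), heading=0, pen down
FD 17: (0,0) -> (17,0) [heading=0, draw]
RT 64: heading 0 -> 296
PU: pen up
RT 120: heading 296 -> 176
REPEAT 2 [
  -- iteration 1/2 --
  PU: pen up
  LT 90: heading 176 -> 266
  REPEAT 2 [
    -- iteration 1/2 --
    FD 19: (17,0) -> (15.675,-18.954) [heading=266, move]
    FD 17: (15.675,-18.954) -> (14.489,-35.912) [heading=266, move]
    -- iteration 2/2 --
    FD 19: (14.489,-35.912) -> (13.163,-54.866) [heading=266, move]
    FD 17: (13.163,-54.866) -> (11.978,-71.825) [heading=266, move]
  ]
  -- iteration 2/2 --
  PU: pen up
  LT 90: heading 266 -> 356
  REPEAT 2 [
    -- iteration 1/2 --
    FD 19: (11.978,-71.825) -> (30.931,-73.15) [heading=356, move]
    FD 17: (30.931,-73.15) -> (47.89,-74.336) [heading=356, move]
    -- iteration 2/2 --
    FD 19: (47.89,-74.336) -> (66.844,-75.661) [heading=356, move]
    FD 17: (66.844,-75.661) -> (83.802,-76.847) [heading=356, move]
  ]
]
FD 14: (83.802,-76.847) -> (97.768,-77.824) [heading=356, move]
FD 19: (97.768,-77.824) -> (116.722,-79.149) [heading=356, move]
RT 208: heading 356 -> 148
BK 14: (116.722,-79.149) -> (128.594,-86.568) [heading=148, move]
Final: pos=(128.594,-86.568), heading=148, 1 segment(s) drawn

Segment lengths:
  seg 1: (0,0) -> (17,0), length = 17
Total = 17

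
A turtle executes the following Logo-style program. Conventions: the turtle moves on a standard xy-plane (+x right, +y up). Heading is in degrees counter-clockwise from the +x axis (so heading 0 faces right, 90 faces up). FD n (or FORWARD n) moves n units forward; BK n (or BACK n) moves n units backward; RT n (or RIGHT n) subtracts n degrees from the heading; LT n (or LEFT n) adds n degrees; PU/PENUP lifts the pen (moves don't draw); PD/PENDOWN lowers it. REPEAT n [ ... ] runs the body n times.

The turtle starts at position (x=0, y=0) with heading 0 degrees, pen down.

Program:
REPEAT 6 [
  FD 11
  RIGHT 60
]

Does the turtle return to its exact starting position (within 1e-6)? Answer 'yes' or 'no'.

Answer: yes

Derivation:
Executing turtle program step by step:
Start: pos=(0,0), heading=0, pen down
REPEAT 6 [
  -- iteration 1/6 --
  FD 11: (0,0) -> (11,0) [heading=0, draw]
  RT 60: heading 0 -> 300
  -- iteration 2/6 --
  FD 11: (11,0) -> (16.5,-9.526) [heading=300, draw]
  RT 60: heading 300 -> 240
  -- iteration 3/6 --
  FD 11: (16.5,-9.526) -> (11,-19.053) [heading=240, draw]
  RT 60: heading 240 -> 180
  -- iteration 4/6 --
  FD 11: (11,-19.053) -> (0,-19.053) [heading=180, draw]
  RT 60: heading 180 -> 120
  -- iteration 5/6 --
  FD 11: (0,-19.053) -> (-5.5,-9.526) [heading=120, draw]
  RT 60: heading 120 -> 60
  -- iteration 6/6 --
  FD 11: (-5.5,-9.526) -> (0,0) [heading=60, draw]
  RT 60: heading 60 -> 0
]
Final: pos=(0,0), heading=0, 6 segment(s) drawn

Start position: (0, 0)
Final position: (0, 0)
Distance = 0; < 1e-6 -> CLOSED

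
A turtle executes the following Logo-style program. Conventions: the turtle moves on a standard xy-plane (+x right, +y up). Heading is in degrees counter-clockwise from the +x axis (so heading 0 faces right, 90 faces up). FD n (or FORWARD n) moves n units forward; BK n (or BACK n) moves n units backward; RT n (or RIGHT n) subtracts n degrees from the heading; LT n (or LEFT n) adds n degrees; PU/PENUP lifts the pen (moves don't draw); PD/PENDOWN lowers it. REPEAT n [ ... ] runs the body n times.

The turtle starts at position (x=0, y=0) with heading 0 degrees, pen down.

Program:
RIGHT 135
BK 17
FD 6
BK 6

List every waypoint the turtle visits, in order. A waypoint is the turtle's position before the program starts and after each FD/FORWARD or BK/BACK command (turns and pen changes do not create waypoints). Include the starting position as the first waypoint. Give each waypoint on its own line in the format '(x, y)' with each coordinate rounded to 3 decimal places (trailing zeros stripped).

Executing turtle program step by step:
Start: pos=(0,0), heading=0, pen down
RT 135: heading 0 -> 225
BK 17: (0,0) -> (12.021,12.021) [heading=225, draw]
FD 6: (12.021,12.021) -> (7.778,7.778) [heading=225, draw]
BK 6: (7.778,7.778) -> (12.021,12.021) [heading=225, draw]
Final: pos=(12.021,12.021), heading=225, 3 segment(s) drawn
Waypoints (4 total):
(0, 0)
(12.021, 12.021)
(7.778, 7.778)
(12.021, 12.021)

Answer: (0, 0)
(12.021, 12.021)
(7.778, 7.778)
(12.021, 12.021)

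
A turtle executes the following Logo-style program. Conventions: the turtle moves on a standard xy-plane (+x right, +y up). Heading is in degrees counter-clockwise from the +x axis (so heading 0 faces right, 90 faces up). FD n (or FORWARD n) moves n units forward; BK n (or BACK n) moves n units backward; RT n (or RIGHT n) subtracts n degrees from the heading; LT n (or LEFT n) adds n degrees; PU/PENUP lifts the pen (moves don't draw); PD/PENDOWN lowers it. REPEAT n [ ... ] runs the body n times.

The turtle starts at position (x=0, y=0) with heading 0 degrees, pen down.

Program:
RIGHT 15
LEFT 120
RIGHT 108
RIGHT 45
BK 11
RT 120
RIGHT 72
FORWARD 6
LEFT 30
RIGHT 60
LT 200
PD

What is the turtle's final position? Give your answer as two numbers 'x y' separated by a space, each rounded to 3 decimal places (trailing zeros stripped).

Answer: -10.36 13.371

Derivation:
Executing turtle program step by step:
Start: pos=(0,0), heading=0, pen down
RT 15: heading 0 -> 345
LT 120: heading 345 -> 105
RT 108: heading 105 -> 357
RT 45: heading 357 -> 312
BK 11: (0,0) -> (-7.36,8.175) [heading=312, draw]
RT 120: heading 312 -> 192
RT 72: heading 192 -> 120
FD 6: (-7.36,8.175) -> (-10.36,13.371) [heading=120, draw]
LT 30: heading 120 -> 150
RT 60: heading 150 -> 90
LT 200: heading 90 -> 290
PD: pen down
Final: pos=(-10.36,13.371), heading=290, 2 segment(s) drawn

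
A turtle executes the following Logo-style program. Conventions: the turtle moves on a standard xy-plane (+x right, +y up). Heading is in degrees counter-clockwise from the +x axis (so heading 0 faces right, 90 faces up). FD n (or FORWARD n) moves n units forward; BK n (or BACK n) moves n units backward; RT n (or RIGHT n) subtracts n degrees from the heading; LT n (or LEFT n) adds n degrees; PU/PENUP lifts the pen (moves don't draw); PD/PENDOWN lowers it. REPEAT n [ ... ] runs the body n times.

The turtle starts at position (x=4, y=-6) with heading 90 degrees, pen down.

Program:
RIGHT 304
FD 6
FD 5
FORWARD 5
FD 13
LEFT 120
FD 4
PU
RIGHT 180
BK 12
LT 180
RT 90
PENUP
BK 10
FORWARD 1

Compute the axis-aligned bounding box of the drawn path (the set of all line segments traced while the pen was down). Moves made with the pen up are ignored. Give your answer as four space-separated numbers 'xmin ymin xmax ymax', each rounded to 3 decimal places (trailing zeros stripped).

Answer: -20.321 -6 4 10.217

Derivation:
Executing turtle program step by step:
Start: pos=(4,-6), heading=90, pen down
RT 304: heading 90 -> 146
FD 6: (4,-6) -> (-0.974,-2.645) [heading=146, draw]
FD 5: (-0.974,-2.645) -> (-5.119,0.151) [heading=146, draw]
FD 5: (-5.119,0.151) -> (-9.265,2.947) [heading=146, draw]
FD 13: (-9.265,2.947) -> (-20.042,10.217) [heading=146, draw]
LT 120: heading 146 -> 266
FD 4: (-20.042,10.217) -> (-20.321,6.226) [heading=266, draw]
PU: pen up
RT 180: heading 266 -> 86
BK 12: (-20.321,6.226) -> (-21.158,-5.744) [heading=86, move]
LT 180: heading 86 -> 266
RT 90: heading 266 -> 176
PU: pen up
BK 10: (-21.158,-5.744) -> (-11.183,-6.442) [heading=176, move]
FD 1: (-11.183,-6.442) -> (-12.18,-6.372) [heading=176, move]
Final: pos=(-12.18,-6.372), heading=176, 5 segment(s) drawn

Segment endpoints: x in {-20.321, -20.042, -9.265, -5.119, -0.974, 4}, y in {-6, -2.645, 0.151, 2.947, 6.226, 10.217}
xmin=-20.321, ymin=-6, xmax=4, ymax=10.217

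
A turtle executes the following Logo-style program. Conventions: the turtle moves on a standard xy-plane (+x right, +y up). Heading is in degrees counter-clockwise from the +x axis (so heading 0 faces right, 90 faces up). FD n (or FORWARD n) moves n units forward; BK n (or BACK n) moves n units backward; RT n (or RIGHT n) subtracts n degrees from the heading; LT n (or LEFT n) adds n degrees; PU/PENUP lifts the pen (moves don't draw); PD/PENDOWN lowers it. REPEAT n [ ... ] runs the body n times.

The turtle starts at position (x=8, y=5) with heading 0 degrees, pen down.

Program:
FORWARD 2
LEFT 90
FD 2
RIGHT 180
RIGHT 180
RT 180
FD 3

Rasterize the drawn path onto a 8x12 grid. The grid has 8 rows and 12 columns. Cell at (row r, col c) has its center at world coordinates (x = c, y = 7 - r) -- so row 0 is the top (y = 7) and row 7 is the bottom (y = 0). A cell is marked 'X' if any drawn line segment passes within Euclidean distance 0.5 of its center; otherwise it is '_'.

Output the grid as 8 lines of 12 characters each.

Answer: __________X_
__________X_
________XXX_
__________X_
____________
____________
____________
____________

Derivation:
Segment 0: (8,5) -> (10,5)
Segment 1: (10,5) -> (10,7)
Segment 2: (10,7) -> (10,4)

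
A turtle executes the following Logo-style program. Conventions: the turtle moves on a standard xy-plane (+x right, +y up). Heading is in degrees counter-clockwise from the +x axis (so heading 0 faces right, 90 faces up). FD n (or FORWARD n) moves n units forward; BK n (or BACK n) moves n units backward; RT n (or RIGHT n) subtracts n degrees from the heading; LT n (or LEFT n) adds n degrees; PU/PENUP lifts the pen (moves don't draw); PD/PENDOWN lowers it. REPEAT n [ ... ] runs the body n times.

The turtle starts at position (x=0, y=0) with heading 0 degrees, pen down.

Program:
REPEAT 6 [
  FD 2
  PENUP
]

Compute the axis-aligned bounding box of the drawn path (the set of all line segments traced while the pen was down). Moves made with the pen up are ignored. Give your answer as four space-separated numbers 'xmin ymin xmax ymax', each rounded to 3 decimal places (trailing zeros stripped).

Answer: 0 0 2 0

Derivation:
Executing turtle program step by step:
Start: pos=(0,0), heading=0, pen down
REPEAT 6 [
  -- iteration 1/6 --
  FD 2: (0,0) -> (2,0) [heading=0, draw]
  PU: pen up
  -- iteration 2/6 --
  FD 2: (2,0) -> (4,0) [heading=0, move]
  PU: pen up
  -- iteration 3/6 --
  FD 2: (4,0) -> (6,0) [heading=0, move]
  PU: pen up
  -- iteration 4/6 --
  FD 2: (6,0) -> (8,0) [heading=0, move]
  PU: pen up
  -- iteration 5/6 --
  FD 2: (8,0) -> (10,0) [heading=0, move]
  PU: pen up
  -- iteration 6/6 --
  FD 2: (10,0) -> (12,0) [heading=0, move]
  PU: pen up
]
Final: pos=(12,0), heading=0, 1 segment(s) drawn

Segment endpoints: x in {0, 2}, y in {0}
xmin=0, ymin=0, xmax=2, ymax=0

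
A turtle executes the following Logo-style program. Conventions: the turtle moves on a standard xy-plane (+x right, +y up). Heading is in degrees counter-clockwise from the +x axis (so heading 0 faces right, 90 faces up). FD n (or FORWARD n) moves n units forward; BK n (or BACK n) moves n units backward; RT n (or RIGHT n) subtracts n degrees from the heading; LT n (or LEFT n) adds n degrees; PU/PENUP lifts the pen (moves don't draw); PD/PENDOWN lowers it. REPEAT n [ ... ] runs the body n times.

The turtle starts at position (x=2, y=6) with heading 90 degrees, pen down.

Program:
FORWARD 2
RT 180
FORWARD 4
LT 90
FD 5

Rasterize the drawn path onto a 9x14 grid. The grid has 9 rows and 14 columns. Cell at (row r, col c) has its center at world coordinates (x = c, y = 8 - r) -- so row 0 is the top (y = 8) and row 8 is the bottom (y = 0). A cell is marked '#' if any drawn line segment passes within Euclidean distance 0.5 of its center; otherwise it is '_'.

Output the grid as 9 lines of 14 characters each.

Segment 0: (2,6) -> (2,8)
Segment 1: (2,8) -> (2,4)
Segment 2: (2,4) -> (7,4)

Answer: __#___________
__#___________
__#___________
__#___________
__######______
______________
______________
______________
______________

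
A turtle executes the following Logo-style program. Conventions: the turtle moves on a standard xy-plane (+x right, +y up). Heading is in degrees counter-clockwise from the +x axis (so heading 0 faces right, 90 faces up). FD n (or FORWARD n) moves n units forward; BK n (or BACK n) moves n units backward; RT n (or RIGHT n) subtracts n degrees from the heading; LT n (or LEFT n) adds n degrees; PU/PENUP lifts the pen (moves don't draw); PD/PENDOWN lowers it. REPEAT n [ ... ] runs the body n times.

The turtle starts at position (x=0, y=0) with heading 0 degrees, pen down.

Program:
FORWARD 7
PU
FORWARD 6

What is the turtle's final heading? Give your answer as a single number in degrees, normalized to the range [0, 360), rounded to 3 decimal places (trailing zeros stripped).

Answer: 0

Derivation:
Executing turtle program step by step:
Start: pos=(0,0), heading=0, pen down
FD 7: (0,0) -> (7,0) [heading=0, draw]
PU: pen up
FD 6: (7,0) -> (13,0) [heading=0, move]
Final: pos=(13,0), heading=0, 1 segment(s) drawn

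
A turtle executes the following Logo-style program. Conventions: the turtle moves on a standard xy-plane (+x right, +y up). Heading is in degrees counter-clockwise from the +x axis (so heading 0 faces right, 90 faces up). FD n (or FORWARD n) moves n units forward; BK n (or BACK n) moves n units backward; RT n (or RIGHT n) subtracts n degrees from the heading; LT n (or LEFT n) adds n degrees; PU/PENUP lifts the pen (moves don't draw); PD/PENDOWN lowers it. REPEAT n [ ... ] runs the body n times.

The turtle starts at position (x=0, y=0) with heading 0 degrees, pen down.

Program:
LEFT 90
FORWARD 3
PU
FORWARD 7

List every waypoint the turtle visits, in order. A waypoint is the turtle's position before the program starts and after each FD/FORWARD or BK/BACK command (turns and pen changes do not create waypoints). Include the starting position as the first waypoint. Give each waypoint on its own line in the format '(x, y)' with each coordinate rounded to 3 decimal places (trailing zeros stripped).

Answer: (0, 0)
(0, 3)
(0, 10)

Derivation:
Executing turtle program step by step:
Start: pos=(0,0), heading=0, pen down
LT 90: heading 0 -> 90
FD 3: (0,0) -> (0,3) [heading=90, draw]
PU: pen up
FD 7: (0,3) -> (0,10) [heading=90, move]
Final: pos=(0,10), heading=90, 1 segment(s) drawn
Waypoints (3 total):
(0, 0)
(0, 3)
(0, 10)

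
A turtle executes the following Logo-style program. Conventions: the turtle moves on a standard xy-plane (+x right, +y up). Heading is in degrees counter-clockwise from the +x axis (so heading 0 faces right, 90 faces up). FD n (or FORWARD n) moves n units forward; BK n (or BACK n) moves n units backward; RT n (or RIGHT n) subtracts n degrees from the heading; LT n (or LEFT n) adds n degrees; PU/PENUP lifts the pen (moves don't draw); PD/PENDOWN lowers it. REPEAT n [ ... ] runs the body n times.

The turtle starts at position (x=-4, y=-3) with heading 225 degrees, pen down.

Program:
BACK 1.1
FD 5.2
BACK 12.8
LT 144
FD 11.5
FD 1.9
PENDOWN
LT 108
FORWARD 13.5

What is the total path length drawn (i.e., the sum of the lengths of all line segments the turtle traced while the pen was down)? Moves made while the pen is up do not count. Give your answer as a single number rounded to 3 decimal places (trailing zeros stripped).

Answer: 46

Derivation:
Executing turtle program step by step:
Start: pos=(-4,-3), heading=225, pen down
BK 1.1: (-4,-3) -> (-3.222,-2.222) [heading=225, draw]
FD 5.2: (-3.222,-2.222) -> (-6.899,-5.899) [heading=225, draw]
BK 12.8: (-6.899,-5.899) -> (2.152,3.152) [heading=225, draw]
LT 144: heading 225 -> 9
FD 11.5: (2.152,3.152) -> (13.51,4.951) [heading=9, draw]
FD 1.9: (13.51,4.951) -> (15.387,5.248) [heading=9, draw]
PD: pen down
LT 108: heading 9 -> 117
FD 13.5: (15.387,5.248) -> (9.258,17.277) [heading=117, draw]
Final: pos=(9.258,17.277), heading=117, 6 segment(s) drawn

Segment lengths:
  seg 1: (-4,-3) -> (-3.222,-2.222), length = 1.1
  seg 2: (-3.222,-2.222) -> (-6.899,-5.899), length = 5.2
  seg 3: (-6.899,-5.899) -> (2.152,3.152), length = 12.8
  seg 4: (2.152,3.152) -> (13.51,4.951), length = 11.5
  seg 5: (13.51,4.951) -> (15.387,5.248), length = 1.9
  seg 6: (15.387,5.248) -> (9.258,17.277), length = 13.5
Total = 46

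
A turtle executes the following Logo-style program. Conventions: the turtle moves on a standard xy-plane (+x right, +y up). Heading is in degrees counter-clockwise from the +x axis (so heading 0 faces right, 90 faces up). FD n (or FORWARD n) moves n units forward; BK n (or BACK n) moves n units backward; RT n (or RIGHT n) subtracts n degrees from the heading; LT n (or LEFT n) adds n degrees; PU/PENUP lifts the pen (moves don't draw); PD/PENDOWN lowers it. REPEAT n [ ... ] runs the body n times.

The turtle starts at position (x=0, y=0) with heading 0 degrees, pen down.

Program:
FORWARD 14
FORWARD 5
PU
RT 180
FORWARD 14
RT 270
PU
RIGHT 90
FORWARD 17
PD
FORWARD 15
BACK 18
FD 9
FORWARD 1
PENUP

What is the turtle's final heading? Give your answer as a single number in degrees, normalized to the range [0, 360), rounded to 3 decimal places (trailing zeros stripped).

Answer: 180

Derivation:
Executing turtle program step by step:
Start: pos=(0,0), heading=0, pen down
FD 14: (0,0) -> (14,0) [heading=0, draw]
FD 5: (14,0) -> (19,0) [heading=0, draw]
PU: pen up
RT 180: heading 0 -> 180
FD 14: (19,0) -> (5,0) [heading=180, move]
RT 270: heading 180 -> 270
PU: pen up
RT 90: heading 270 -> 180
FD 17: (5,0) -> (-12,0) [heading=180, move]
PD: pen down
FD 15: (-12,0) -> (-27,0) [heading=180, draw]
BK 18: (-27,0) -> (-9,0) [heading=180, draw]
FD 9: (-9,0) -> (-18,0) [heading=180, draw]
FD 1: (-18,0) -> (-19,0) [heading=180, draw]
PU: pen up
Final: pos=(-19,0), heading=180, 6 segment(s) drawn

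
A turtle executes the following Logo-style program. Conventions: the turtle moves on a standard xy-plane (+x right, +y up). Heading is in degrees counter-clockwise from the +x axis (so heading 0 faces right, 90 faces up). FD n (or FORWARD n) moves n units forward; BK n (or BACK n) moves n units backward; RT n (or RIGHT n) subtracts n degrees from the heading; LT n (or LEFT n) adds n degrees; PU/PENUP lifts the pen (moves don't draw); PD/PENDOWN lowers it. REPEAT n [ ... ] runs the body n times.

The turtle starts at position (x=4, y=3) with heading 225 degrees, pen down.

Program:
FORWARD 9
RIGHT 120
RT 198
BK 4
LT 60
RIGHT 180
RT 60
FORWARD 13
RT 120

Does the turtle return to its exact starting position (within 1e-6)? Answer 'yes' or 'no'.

Executing turtle program step by step:
Start: pos=(4,3), heading=225, pen down
FD 9: (4,3) -> (-2.364,-3.364) [heading=225, draw]
RT 120: heading 225 -> 105
RT 198: heading 105 -> 267
BK 4: (-2.364,-3.364) -> (-2.155,0.631) [heading=267, draw]
LT 60: heading 267 -> 327
RT 180: heading 327 -> 147
RT 60: heading 147 -> 87
FD 13: (-2.155,0.631) -> (-1.474,13.613) [heading=87, draw]
RT 120: heading 87 -> 327
Final: pos=(-1.474,13.613), heading=327, 3 segment(s) drawn

Start position: (4, 3)
Final position: (-1.474, 13.613)
Distance = 11.941; >= 1e-6 -> NOT closed

Answer: no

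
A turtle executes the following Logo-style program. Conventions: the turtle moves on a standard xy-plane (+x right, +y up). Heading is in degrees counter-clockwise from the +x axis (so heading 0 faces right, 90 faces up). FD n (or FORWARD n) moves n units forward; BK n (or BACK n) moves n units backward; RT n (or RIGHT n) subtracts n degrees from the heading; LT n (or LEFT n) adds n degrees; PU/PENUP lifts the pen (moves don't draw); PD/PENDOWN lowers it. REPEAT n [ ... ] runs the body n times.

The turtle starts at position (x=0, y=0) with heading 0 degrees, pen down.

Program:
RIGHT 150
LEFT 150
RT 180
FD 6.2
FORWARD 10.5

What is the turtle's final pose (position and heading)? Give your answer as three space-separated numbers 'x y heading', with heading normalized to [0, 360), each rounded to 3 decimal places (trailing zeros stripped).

Executing turtle program step by step:
Start: pos=(0,0), heading=0, pen down
RT 150: heading 0 -> 210
LT 150: heading 210 -> 0
RT 180: heading 0 -> 180
FD 6.2: (0,0) -> (-6.2,0) [heading=180, draw]
FD 10.5: (-6.2,0) -> (-16.7,0) [heading=180, draw]
Final: pos=(-16.7,0), heading=180, 2 segment(s) drawn

Answer: -16.7 0 180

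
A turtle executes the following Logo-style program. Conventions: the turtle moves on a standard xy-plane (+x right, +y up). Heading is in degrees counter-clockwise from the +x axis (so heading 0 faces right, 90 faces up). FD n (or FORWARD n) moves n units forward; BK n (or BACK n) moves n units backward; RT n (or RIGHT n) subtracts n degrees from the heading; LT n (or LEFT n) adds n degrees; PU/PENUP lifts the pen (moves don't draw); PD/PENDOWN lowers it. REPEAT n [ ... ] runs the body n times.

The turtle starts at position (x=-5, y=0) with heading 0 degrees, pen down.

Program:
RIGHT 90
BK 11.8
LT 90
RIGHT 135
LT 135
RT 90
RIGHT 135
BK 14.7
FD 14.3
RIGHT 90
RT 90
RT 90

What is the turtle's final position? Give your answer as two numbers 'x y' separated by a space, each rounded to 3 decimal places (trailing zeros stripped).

Executing turtle program step by step:
Start: pos=(-5,0), heading=0, pen down
RT 90: heading 0 -> 270
BK 11.8: (-5,0) -> (-5,11.8) [heading=270, draw]
LT 90: heading 270 -> 0
RT 135: heading 0 -> 225
LT 135: heading 225 -> 0
RT 90: heading 0 -> 270
RT 135: heading 270 -> 135
BK 14.7: (-5,11.8) -> (5.394,1.406) [heading=135, draw]
FD 14.3: (5.394,1.406) -> (-4.717,11.517) [heading=135, draw]
RT 90: heading 135 -> 45
RT 90: heading 45 -> 315
RT 90: heading 315 -> 225
Final: pos=(-4.717,11.517), heading=225, 3 segment(s) drawn

Answer: -4.717 11.517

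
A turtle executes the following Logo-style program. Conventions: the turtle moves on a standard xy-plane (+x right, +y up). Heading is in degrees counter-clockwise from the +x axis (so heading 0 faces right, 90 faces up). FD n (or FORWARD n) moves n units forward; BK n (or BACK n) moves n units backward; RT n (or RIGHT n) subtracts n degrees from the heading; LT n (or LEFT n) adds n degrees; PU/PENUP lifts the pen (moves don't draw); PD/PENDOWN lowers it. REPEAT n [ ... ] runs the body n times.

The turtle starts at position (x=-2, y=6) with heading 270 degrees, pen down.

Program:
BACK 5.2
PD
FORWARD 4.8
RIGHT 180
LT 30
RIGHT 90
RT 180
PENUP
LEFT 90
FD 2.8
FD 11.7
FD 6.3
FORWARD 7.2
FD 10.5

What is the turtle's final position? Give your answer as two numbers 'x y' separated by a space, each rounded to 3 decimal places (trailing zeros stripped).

Answer: 17.25 -26.942

Derivation:
Executing turtle program step by step:
Start: pos=(-2,6), heading=270, pen down
BK 5.2: (-2,6) -> (-2,11.2) [heading=270, draw]
PD: pen down
FD 4.8: (-2,11.2) -> (-2,6.4) [heading=270, draw]
RT 180: heading 270 -> 90
LT 30: heading 90 -> 120
RT 90: heading 120 -> 30
RT 180: heading 30 -> 210
PU: pen up
LT 90: heading 210 -> 300
FD 2.8: (-2,6.4) -> (-0.6,3.975) [heading=300, move]
FD 11.7: (-0.6,3.975) -> (5.25,-6.157) [heading=300, move]
FD 6.3: (5.25,-6.157) -> (8.4,-11.613) [heading=300, move]
FD 7.2: (8.4,-11.613) -> (12,-17.849) [heading=300, move]
FD 10.5: (12,-17.849) -> (17.25,-26.942) [heading=300, move]
Final: pos=(17.25,-26.942), heading=300, 2 segment(s) drawn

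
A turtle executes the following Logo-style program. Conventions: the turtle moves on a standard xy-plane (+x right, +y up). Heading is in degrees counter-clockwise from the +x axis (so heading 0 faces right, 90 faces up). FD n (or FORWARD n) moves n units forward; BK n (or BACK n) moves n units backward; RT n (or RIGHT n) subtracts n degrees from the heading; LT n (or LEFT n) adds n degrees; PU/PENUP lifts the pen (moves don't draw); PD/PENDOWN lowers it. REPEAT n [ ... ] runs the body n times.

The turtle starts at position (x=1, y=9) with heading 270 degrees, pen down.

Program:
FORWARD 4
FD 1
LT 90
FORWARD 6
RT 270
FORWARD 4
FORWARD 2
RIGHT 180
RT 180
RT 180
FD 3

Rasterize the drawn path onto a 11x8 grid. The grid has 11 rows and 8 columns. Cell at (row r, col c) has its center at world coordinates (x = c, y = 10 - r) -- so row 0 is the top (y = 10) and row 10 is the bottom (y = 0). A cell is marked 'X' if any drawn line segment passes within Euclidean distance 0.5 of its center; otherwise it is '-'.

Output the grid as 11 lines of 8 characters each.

Segment 0: (1,9) -> (1,5)
Segment 1: (1,5) -> (1,4)
Segment 2: (1,4) -> (7,4)
Segment 3: (7,4) -> (7,8)
Segment 4: (7,8) -> (7,10)
Segment 5: (7,10) -> (7,7)

Answer: -------X
-X-----X
-X-----X
-X-----X
-X-----X
-X-----X
-XXXXXXX
--------
--------
--------
--------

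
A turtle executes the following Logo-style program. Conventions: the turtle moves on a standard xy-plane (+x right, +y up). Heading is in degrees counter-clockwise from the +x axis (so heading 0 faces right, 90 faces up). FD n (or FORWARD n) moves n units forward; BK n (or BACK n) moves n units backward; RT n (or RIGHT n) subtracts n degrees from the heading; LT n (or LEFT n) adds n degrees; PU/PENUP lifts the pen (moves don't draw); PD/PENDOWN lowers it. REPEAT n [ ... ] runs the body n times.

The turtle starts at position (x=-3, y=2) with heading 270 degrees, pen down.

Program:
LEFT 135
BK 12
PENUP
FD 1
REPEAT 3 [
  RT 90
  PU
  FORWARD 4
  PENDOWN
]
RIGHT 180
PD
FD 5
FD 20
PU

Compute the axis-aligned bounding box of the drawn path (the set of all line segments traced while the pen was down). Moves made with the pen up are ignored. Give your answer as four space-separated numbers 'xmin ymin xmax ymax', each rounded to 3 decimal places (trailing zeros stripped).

Executing turtle program step by step:
Start: pos=(-3,2), heading=270, pen down
LT 135: heading 270 -> 45
BK 12: (-3,2) -> (-11.485,-6.485) [heading=45, draw]
PU: pen up
FD 1: (-11.485,-6.485) -> (-10.778,-5.778) [heading=45, move]
REPEAT 3 [
  -- iteration 1/3 --
  RT 90: heading 45 -> 315
  PU: pen up
  FD 4: (-10.778,-5.778) -> (-7.95,-8.607) [heading=315, move]
  PD: pen down
  -- iteration 2/3 --
  RT 90: heading 315 -> 225
  PU: pen up
  FD 4: (-7.95,-8.607) -> (-10.778,-11.435) [heading=225, move]
  PD: pen down
  -- iteration 3/3 --
  RT 90: heading 225 -> 135
  PU: pen up
  FD 4: (-10.778,-11.435) -> (-13.607,-8.607) [heading=135, move]
  PD: pen down
]
RT 180: heading 135 -> 315
PD: pen down
FD 5: (-13.607,-8.607) -> (-10.071,-12.142) [heading=315, draw]
FD 20: (-10.071,-12.142) -> (4.071,-26.284) [heading=315, draw]
PU: pen up
Final: pos=(4.071,-26.284), heading=315, 3 segment(s) drawn

Segment endpoints: x in {-13.607, -11.485, -10.071, -3, 4.071}, y in {-26.284, -12.142, -8.607, -6.485, 2}
xmin=-13.607, ymin=-26.284, xmax=4.071, ymax=2

Answer: -13.607 -26.284 4.071 2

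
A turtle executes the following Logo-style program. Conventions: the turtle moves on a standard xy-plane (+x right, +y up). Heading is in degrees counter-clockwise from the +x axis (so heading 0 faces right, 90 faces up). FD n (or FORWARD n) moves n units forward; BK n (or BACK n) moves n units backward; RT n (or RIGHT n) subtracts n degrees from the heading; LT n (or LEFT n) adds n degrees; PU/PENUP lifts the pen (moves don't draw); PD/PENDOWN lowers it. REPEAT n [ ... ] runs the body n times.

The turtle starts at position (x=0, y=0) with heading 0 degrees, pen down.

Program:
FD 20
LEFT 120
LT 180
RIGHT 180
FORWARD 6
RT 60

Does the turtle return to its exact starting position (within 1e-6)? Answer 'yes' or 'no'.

Executing turtle program step by step:
Start: pos=(0,0), heading=0, pen down
FD 20: (0,0) -> (20,0) [heading=0, draw]
LT 120: heading 0 -> 120
LT 180: heading 120 -> 300
RT 180: heading 300 -> 120
FD 6: (20,0) -> (17,5.196) [heading=120, draw]
RT 60: heading 120 -> 60
Final: pos=(17,5.196), heading=60, 2 segment(s) drawn

Start position: (0, 0)
Final position: (17, 5.196)
Distance = 17.776; >= 1e-6 -> NOT closed

Answer: no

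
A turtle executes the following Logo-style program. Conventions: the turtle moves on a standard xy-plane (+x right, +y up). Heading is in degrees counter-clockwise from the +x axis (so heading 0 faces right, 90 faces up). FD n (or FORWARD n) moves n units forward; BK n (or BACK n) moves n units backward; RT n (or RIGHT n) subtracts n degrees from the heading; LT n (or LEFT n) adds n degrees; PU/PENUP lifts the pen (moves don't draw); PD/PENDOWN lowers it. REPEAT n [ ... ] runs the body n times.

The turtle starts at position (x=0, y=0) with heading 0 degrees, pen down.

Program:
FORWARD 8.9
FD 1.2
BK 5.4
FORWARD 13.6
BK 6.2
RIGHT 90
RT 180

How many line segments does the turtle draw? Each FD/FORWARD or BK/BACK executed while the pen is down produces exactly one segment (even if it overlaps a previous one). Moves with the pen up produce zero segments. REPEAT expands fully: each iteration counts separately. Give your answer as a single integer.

Executing turtle program step by step:
Start: pos=(0,0), heading=0, pen down
FD 8.9: (0,0) -> (8.9,0) [heading=0, draw]
FD 1.2: (8.9,0) -> (10.1,0) [heading=0, draw]
BK 5.4: (10.1,0) -> (4.7,0) [heading=0, draw]
FD 13.6: (4.7,0) -> (18.3,0) [heading=0, draw]
BK 6.2: (18.3,0) -> (12.1,0) [heading=0, draw]
RT 90: heading 0 -> 270
RT 180: heading 270 -> 90
Final: pos=(12.1,0), heading=90, 5 segment(s) drawn
Segments drawn: 5

Answer: 5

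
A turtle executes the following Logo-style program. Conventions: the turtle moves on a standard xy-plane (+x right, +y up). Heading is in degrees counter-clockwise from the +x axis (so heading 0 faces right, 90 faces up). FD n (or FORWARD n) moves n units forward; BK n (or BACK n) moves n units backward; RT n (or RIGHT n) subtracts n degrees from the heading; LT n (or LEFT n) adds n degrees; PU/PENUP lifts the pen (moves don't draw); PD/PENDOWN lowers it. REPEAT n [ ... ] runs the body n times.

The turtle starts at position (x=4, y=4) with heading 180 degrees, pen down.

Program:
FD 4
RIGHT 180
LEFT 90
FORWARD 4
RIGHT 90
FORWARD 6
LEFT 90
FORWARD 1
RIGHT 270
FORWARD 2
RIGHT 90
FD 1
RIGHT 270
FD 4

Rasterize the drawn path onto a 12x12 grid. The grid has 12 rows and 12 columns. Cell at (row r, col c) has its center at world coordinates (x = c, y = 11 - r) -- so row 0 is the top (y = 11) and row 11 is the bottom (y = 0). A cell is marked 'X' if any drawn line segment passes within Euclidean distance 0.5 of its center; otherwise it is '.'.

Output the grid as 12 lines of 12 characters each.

Segment 0: (4,4) -> (0,4)
Segment 1: (0,4) -> (0,8)
Segment 2: (0,8) -> (6,8)
Segment 3: (6,8) -> (6,9)
Segment 4: (6,9) -> (4,9)
Segment 5: (4,9) -> (4,10)
Segment 6: (4,10) -> (0,10)

Answer: ............
XXXXX.......
....XXX.....
XXXXXXX.....
X...........
X...........
X...........
XXXXX.......
............
............
............
............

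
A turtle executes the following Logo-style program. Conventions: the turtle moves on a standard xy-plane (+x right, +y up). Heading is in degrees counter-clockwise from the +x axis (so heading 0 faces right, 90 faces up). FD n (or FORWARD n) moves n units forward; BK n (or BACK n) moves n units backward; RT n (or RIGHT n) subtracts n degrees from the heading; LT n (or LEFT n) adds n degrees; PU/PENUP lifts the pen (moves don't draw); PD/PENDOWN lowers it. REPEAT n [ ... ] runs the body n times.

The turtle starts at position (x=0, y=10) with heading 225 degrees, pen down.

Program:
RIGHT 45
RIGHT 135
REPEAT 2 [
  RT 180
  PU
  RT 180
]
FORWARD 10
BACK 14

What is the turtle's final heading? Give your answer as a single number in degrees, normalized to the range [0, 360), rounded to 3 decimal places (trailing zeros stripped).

Executing turtle program step by step:
Start: pos=(0,10), heading=225, pen down
RT 45: heading 225 -> 180
RT 135: heading 180 -> 45
REPEAT 2 [
  -- iteration 1/2 --
  RT 180: heading 45 -> 225
  PU: pen up
  RT 180: heading 225 -> 45
  -- iteration 2/2 --
  RT 180: heading 45 -> 225
  PU: pen up
  RT 180: heading 225 -> 45
]
FD 10: (0,10) -> (7.071,17.071) [heading=45, move]
BK 14: (7.071,17.071) -> (-2.828,7.172) [heading=45, move]
Final: pos=(-2.828,7.172), heading=45, 0 segment(s) drawn

Answer: 45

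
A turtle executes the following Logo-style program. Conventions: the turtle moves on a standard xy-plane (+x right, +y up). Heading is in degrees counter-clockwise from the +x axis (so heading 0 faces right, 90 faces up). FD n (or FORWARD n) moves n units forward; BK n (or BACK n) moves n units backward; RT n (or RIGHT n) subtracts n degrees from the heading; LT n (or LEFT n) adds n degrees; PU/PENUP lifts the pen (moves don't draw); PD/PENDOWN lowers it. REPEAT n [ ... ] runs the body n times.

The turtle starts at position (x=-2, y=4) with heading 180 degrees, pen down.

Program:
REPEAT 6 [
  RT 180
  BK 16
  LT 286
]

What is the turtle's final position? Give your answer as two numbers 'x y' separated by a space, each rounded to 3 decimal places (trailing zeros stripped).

Executing turtle program step by step:
Start: pos=(-2,4), heading=180, pen down
REPEAT 6 [
  -- iteration 1/6 --
  RT 180: heading 180 -> 0
  BK 16: (-2,4) -> (-18,4) [heading=0, draw]
  LT 286: heading 0 -> 286
  -- iteration 2/6 --
  RT 180: heading 286 -> 106
  BK 16: (-18,4) -> (-13.59,-11.38) [heading=106, draw]
  LT 286: heading 106 -> 32
  -- iteration 3/6 --
  RT 180: heading 32 -> 212
  BK 16: (-13.59,-11.38) -> (-0.021,-2.901) [heading=212, draw]
  LT 286: heading 212 -> 138
  -- iteration 4/6 --
  RT 180: heading 138 -> 318
  BK 16: (-0.021,-2.901) -> (-11.911,7.805) [heading=318, draw]
  LT 286: heading 318 -> 244
  -- iteration 5/6 --
  RT 180: heading 244 -> 64
  BK 16: (-11.911,7.805) -> (-18.925,-6.576) [heading=64, draw]
  LT 286: heading 64 -> 350
  -- iteration 6/6 --
  RT 180: heading 350 -> 170
  BK 16: (-18.925,-6.576) -> (-3.168,-9.354) [heading=170, draw]
  LT 286: heading 170 -> 96
]
Final: pos=(-3.168,-9.354), heading=96, 6 segment(s) drawn

Answer: -3.168 -9.354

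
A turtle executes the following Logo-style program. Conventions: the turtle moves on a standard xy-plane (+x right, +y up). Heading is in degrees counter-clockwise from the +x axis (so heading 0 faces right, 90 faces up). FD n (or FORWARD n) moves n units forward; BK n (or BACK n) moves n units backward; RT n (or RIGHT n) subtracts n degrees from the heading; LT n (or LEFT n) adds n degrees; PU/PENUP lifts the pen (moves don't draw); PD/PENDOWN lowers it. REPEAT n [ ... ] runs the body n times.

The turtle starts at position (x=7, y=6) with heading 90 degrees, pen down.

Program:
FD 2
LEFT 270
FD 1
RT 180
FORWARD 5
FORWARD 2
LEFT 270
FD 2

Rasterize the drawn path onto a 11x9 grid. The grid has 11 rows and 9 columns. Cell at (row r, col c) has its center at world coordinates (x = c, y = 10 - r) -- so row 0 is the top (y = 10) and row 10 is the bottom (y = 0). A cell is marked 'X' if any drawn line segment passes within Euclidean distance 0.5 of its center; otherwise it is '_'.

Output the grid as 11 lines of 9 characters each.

Segment 0: (7,6) -> (7,8)
Segment 1: (7,8) -> (8,8)
Segment 2: (8,8) -> (3,8)
Segment 3: (3,8) -> (1,8)
Segment 4: (1,8) -> (1,10)

Answer: _X_______
_X_______
_XXXXXXXX
_______X_
_______X_
_________
_________
_________
_________
_________
_________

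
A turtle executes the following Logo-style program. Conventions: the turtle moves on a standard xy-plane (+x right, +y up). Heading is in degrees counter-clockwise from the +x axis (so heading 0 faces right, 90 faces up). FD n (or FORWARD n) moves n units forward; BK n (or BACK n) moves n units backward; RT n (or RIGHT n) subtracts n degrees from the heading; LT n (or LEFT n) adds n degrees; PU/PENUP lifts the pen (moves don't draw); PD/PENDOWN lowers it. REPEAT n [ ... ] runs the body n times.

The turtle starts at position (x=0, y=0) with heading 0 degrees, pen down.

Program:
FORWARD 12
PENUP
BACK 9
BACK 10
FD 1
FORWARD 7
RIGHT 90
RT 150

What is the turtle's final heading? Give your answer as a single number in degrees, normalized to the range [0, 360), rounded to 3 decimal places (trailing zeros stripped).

Executing turtle program step by step:
Start: pos=(0,0), heading=0, pen down
FD 12: (0,0) -> (12,0) [heading=0, draw]
PU: pen up
BK 9: (12,0) -> (3,0) [heading=0, move]
BK 10: (3,0) -> (-7,0) [heading=0, move]
FD 1: (-7,0) -> (-6,0) [heading=0, move]
FD 7: (-6,0) -> (1,0) [heading=0, move]
RT 90: heading 0 -> 270
RT 150: heading 270 -> 120
Final: pos=(1,0), heading=120, 1 segment(s) drawn

Answer: 120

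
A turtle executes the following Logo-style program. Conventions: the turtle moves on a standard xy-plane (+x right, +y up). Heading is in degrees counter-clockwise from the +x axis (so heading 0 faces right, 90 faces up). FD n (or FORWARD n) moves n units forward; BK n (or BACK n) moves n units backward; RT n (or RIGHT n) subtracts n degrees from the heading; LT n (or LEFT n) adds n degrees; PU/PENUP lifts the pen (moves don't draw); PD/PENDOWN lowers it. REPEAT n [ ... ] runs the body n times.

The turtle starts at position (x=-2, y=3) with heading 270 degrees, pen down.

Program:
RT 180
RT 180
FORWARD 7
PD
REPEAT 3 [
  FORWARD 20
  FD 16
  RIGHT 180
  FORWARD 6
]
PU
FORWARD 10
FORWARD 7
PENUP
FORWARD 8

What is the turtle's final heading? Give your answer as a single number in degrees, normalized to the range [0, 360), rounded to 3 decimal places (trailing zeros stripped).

Answer: 90

Derivation:
Executing turtle program step by step:
Start: pos=(-2,3), heading=270, pen down
RT 180: heading 270 -> 90
RT 180: heading 90 -> 270
FD 7: (-2,3) -> (-2,-4) [heading=270, draw]
PD: pen down
REPEAT 3 [
  -- iteration 1/3 --
  FD 20: (-2,-4) -> (-2,-24) [heading=270, draw]
  FD 16: (-2,-24) -> (-2,-40) [heading=270, draw]
  RT 180: heading 270 -> 90
  FD 6: (-2,-40) -> (-2,-34) [heading=90, draw]
  -- iteration 2/3 --
  FD 20: (-2,-34) -> (-2,-14) [heading=90, draw]
  FD 16: (-2,-14) -> (-2,2) [heading=90, draw]
  RT 180: heading 90 -> 270
  FD 6: (-2,2) -> (-2,-4) [heading=270, draw]
  -- iteration 3/3 --
  FD 20: (-2,-4) -> (-2,-24) [heading=270, draw]
  FD 16: (-2,-24) -> (-2,-40) [heading=270, draw]
  RT 180: heading 270 -> 90
  FD 6: (-2,-40) -> (-2,-34) [heading=90, draw]
]
PU: pen up
FD 10: (-2,-34) -> (-2,-24) [heading=90, move]
FD 7: (-2,-24) -> (-2,-17) [heading=90, move]
PU: pen up
FD 8: (-2,-17) -> (-2,-9) [heading=90, move]
Final: pos=(-2,-9), heading=90, 10 segment(s) drawn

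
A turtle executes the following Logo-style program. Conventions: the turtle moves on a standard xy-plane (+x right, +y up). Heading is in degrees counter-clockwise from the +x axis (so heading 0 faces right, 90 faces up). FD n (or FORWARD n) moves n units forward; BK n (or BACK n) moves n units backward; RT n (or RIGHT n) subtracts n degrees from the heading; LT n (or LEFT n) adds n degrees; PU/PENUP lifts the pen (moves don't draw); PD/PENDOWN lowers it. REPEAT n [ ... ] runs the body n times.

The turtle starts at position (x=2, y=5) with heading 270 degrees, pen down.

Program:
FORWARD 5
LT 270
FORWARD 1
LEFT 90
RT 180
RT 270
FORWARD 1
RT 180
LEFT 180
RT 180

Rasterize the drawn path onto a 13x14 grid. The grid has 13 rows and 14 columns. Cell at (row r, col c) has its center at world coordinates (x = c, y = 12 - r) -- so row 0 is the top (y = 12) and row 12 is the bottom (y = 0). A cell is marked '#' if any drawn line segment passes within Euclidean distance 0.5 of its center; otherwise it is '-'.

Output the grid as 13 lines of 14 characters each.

Answer: --------------
--------------
--------------
--------------
--------------
--------------
--------------
--#-----------
--#-----------
--#-----------
--#-----------
--#-----------
###-----------

Derivation:
Segment 0: (2,5) -> (2,0)
Segment 1: (2,0) -> (1,0)
Segment 2: (1,0) -> (-0,0)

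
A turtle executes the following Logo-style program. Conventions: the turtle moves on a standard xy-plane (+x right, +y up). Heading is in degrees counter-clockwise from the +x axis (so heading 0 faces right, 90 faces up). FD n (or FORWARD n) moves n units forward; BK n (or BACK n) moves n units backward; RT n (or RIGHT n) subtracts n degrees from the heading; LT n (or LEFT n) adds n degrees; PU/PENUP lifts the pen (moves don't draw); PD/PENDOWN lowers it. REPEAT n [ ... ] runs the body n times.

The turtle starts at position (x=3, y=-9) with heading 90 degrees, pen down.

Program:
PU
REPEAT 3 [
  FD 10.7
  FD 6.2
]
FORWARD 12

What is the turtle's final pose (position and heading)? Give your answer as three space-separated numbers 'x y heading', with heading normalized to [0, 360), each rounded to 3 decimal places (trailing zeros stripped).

Executing turtle program step by step:
Start: pos=(3,-9), heading=90, pen down
PU: pen up
REPEAT 3 [
  -- iteration 1/3 --
  FD 10.7: (3,-9) -> (3,1.7) [heading=90, move]
  FD 6.2: (3,1.7) -> (3,7.9) [heading=90, move]
  -- iteration 2/3 --
  FD 10.7: (3,7.9) -> (3,18.6) [heading=90, move]
  FD 6.2: (3,18.6) -> (3,24.8) [heading=90, move]
  -- iteration 3/3 --
  FD 10.7: (3,24.8) -> (3,35.5) [heading=90, move]
  FD 6.2: (3,35.5) -> (3,41.7) [heading=90, move]
]
FD 12: (3,41.7) -> (3,53.7) [heading=90, move]
Final: pos=(3,53.7), heading=90, 0 segment(s) drawn

Answer: 3 53.7 90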